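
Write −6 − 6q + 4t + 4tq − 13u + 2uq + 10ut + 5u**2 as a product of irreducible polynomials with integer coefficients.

(5u + 2q + 2)(u + 2t − 3)

Group: u(5u + 2q + 2) + (2t − 3)(5u + 2q + 2); both groups contain (5u + 2q + 2).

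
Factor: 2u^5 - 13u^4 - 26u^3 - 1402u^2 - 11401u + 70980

(2u + 15)(u - 13)(u - 4)(u^2 + 3u + 91)

By the rational root theorem, u = 13 is a root, so (u - 13) is a factor; dividing leaves 2u^4 + 13u^3 + 143u^2 + 457u - 5460.
Continuing, u = -15/2 is a root, so (2u + 15) divides it; the quotient is u^3 - u^2 + 79u - 364.
Then u = 4 is a root, so (u - 4) is a factor; dividing leaves u^2 + 3u + 91.
The quadratic u^2 + 3u + 91 has discriminant -355 < 0 and is irreducible over ℤ.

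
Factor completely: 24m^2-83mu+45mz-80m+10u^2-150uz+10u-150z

(3m-10u-10)(8m-u+15z)

Group: 3m(8m-u+15z) + (-10u-10)(8m-u+15z); both groups contain (8m-u+15z).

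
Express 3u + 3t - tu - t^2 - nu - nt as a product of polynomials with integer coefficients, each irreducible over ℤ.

Group: -n(t + u) + (-t + 3)(t + u); both groups contain (t + u).

-(n + t - 3)(t + u)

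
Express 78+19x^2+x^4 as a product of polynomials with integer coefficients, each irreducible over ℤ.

Substitute u = x^2 to get a quadratic in u, then factor.
x^2+13 is irreducible over ℤ (always positive, so no real roots).
x^2+6 is irreducible over ℤ (always positive, so no real roots).

(x^2+13)(x^2+6)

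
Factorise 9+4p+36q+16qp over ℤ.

(4p+9)(4q+1)

Group as (16qp+36q) + (4p+9) = 4q(4p+9) + (4p+9).
Both groups share the factor (4p+9).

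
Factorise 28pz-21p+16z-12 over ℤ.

(4z-3)(7p+4)

Group as (28pz-21p) + (16z-12) = 7p(4z-3) + 4(4z-3).
Both groups share the factor (4z-3).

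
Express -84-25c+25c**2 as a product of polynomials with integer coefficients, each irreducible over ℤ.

(5c+7)(5c-12)

Need a pair with product 25·(-84) = -2100 and sum -25: that's 35 and -60.
Split the middle term: 25c**2+35c - 60c-84 = 5c(5c+7) - 12(5c+7).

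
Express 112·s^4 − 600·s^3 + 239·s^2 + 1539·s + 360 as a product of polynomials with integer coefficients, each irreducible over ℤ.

Testing divisors of the constant over divisors of the leading coefficient, s = −8/7 is a root, giving the factor (7·s + 8) and quotient 16·s^3 − 104·s^2 + 153·s + 45.
Then s = 15/4 is a root, so (4·s − 15) is a factor; dividing leaves 4·s^2 − 11·s − 3.
The remaining quadratic factors as (4·s + 1)(s − 3).

(4·s + 1)·(4·s − 15)·(7·s + 8)·(s − 3)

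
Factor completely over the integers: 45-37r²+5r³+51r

(5r+3)(r-3)(r-5)

Testing divisors of the constant over divisors of the leading coefficient, r = 3 is a root, so (r-3) divides it; the quotient is 5r²-22r-15.
The remaining quadratic factors as (r-5)(5r+3).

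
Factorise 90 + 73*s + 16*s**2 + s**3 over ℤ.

(s + 2)*(s + 5)*(s + 9)

Among the possible rational roots, s = −2 is a root, so (s + 2) is a factor; dividing leaves s**2 + 14*s + 45.
The remaining quadratic factors as (s + 5)(s + 9).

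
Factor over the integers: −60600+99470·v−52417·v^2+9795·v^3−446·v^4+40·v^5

Among the possible rational roots, v = 5/4 is a root, giving the factor (4·v−5) and quotient 10·v^4−99·v^3+2325·v^2−10198·v+12120.
Then v = 5/2 is a root, so (2·v−5) is a factor; dividing leaves 5·v^3−37·v^2+1070·v−2424.
Then v = 12/5 is a root, so (5·v−12) is a factor; dividing leaves v^2−5·v+202.
The quadratic v^2−5·v+202 has discriminant −783 < 0 and is irreducible over ℤ.

(2·v−5)·(4·v−5)·(5·v−12)·(v^2−5·v+202)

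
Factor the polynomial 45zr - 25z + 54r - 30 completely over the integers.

Group as (45zr - 25z) + (54r - 30) = 5z(9r - 5) + 6(9r - 5).
Both groups share the factor (9r - 5).

(5z + 6)(9r - 5)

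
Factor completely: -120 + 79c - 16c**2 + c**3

Among the possible rational roots, c = 5 is a root, giving the factor (c - 5) and quotient c**2 - 11c + 24.
The remaining quadratic factors as (c - 8)(c - 3).

(c - 3)(c - 5)(c - 8)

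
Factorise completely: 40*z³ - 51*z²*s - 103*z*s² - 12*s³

Group: 8*z*(5*z² - 7*z*s - 12*s²) + s*(5*z² - 7*z*s - 12*s²); both groups contain (5*z² - 7*z*s - 12*s²), so (8*z + s) is a factor with cofactor 5*z² - 7*z*s - 12*s².
The cofactor groups again: 5*z² - 7*z*s - 12*s² = z*(5*z - 12*s) + s*(5*z - 12*s); both groups contain (5*z - 12*s), giving (z + s)*(5*z - 12*s).

(5*z - 12*s)*(8*z + s)*(z + s)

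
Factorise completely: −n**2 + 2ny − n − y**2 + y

−(n − y)(n − y + 1)

Group: −n(n − y + 1) + y(n − y + 1); both groups contain (n − y + 1).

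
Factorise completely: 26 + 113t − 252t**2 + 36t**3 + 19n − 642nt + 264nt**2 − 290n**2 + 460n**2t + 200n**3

Group: 10n(20n**2 + 42nt − 3n + 18t**2 − 9t − 2) + (2t − 13)(20n**2 + 42nt − 3n + 18t**2 − 9t − 2); both groups contain (20n**2 + 42nt − 3n + 18t**2 − 9t − 2), so (10n + 2t − 13) is a factor with cofactor 20n**2 + 42nt − 3n + 18t**2 − 9t − 2.
The cofactor groups again: 20n**2 + 42nt − 3n + 18t**2 − 9t − 2 = 5n(4n + 6t + 1) + (3t − 2)(4n + 6t + 1); both groups contain (4n + 6t + 1), giving (5n + 3t − 2)(4n + 6t + 1).

(10n + 2t − 13)(4n + 6t + 1)(5n + 3t − 2)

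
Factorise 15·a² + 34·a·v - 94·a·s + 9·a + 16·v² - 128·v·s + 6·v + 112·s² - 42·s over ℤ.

(3·a + 2·v - 14·s)·(5·a + 8·v - 8·s + 3)

Group: 5·a·(3·a + 2·v - 14·s) + (8·v - 8·s + 3)·(3·a + 2·v - 14·s); both groups contain (3·a + 2·v - 14·s).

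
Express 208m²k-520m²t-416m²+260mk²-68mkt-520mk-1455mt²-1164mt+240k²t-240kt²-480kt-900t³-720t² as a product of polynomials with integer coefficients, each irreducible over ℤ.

(8m+10k+15t)(13m+12t)(2k-5t-4)

Group: 13m(16mk-40mt-32m+20k²-20kt-40k-75t²-60t) + 12t(16mk-40mt-32m+20k²-20kt-40k-75t²-60t); both groups contain (16mk-40mt-32m+20k²-20kt-40k-75t²-60t), so (13m+12t) is a factor with cofactor 16mk-40mt-32m+20k²-20kt-40k-75t²-60t.
The cofactor groups again: 16mk-40mt-32m+20k²-20kt-40k-75t²-60t = 2k(8m+10k+15t) + (-5t-4)(8m+10k+15t); both groups contain (8m+10k+15t), giving (2k-5t-4)(8m+10k+15t).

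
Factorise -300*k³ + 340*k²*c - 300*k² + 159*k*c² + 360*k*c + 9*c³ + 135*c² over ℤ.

Group: 15*k*(-20*k² + 24*k*c + 9*c²) + (c + 15)*(-20*k² + 24*k*c + 9*c²); both groups contain (-20*k² + 24*k*c + 9*c²), so (15*k + c + 15) is a factor with cofactor -20*k² + 24*k*c + 9*c².
The cofactor groups again: -20*k² + 24*k*c + 9*c² = -2*k*(10*k + 3*c) + 3*c*(10*k + 3*c); both groups contain (10*k + 3*c), giving -(2*k - 3*c)*(10*k + 3*c).

-(2*k - 3*c)*(10*k + 3*c)*(15*k + c + 15)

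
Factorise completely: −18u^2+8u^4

Factor out 2u^2, leaving 4u^2−9, which is a difference of two squares.

2u^2(2u+3)(2u−3)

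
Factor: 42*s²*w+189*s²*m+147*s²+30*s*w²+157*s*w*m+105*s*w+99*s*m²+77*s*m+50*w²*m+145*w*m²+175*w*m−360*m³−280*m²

(7*s+5*w−8*m)*(3*s+5*m)*(2*w+9*m+7)

Group: 7*s*(6*s*w+27*s*m+21*s+10*w*m+45*m²+35*m) + (5*w−8*m)*(6*s*w+27*s*m+21*s+10*w*m+45*m²+35*m); both groups contain (6*s*w+27*s*m+21*s+10*w*m+45*m²+35*m), so (7*s+5*w−8*m) is a factor with cofactor 6*s*w+27*s*m+21*s+10*w*m+45*m²+35*m.
The cofactor groups again: 6*s*w+27*s*m+21*s+10*w*m+45*m²+35*m = 3*s*(2*w+9*m+7) + 5*m*(2*w+9*m+7); both groups contain (2*w+9*m+7), giving (3*s+5*m)*(2*w+9*m+7).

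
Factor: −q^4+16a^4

(2a)⁴ − (q)⁴ = ((2a)² − (q)²)((2a)² + (q)²); the first factor splits again, the second (4a^2+q^2) is irreducible.

(2a+q)(2a−q)(4a^2+q^2)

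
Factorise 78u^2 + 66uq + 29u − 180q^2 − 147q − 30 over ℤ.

Group: 6u(13u − 15q − 6) + (12q + 5)(13u − 15q − 6); both groups contain (13u − 15q − 6).

(13u − 15q − 6)(6u + 12q + 5)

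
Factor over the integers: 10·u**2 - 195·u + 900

Pull out the common factor 5, then factor the remaining trinomial.

5·(2·u - 15)·(u - 12)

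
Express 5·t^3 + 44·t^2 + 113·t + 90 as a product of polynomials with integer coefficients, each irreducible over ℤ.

(5·t + 9)·(t + 2)·(t + 5)

By the rational root theorem, t = -5 is a root, giving the factor (t + 5) and quotient 5·t^2 + 19·t + 18.
The remaining quadratic factors as (5·t + 9)(t + 2).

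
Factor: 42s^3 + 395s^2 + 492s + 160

Among the possible rational roots, s = −4/7 is a root, so (7s + 4) divides it; the quotient is 6s^2 + 53s + 40.
The remaining quadratic factors as (6s + 5)(s + 8).

(6s + 5)(7s + 4)(s + 8)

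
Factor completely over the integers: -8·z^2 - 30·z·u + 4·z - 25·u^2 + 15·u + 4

-(2·z + 5·u + 1)·(4·z + 5·u - 4)

Group: -4·z·(2·z + 5·u + 1) + (-5·u + 4)·(2·z + 5·u + 1); both groups contain (2·z + 5·u + 1).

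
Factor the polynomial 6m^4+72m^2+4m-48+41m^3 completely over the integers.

Trying the rational-root candidates, m = 2/3 is a root, so (3m-2) divides it; the quotient is 2m^3+15m^2+34m+24.
Next, m = -2 is a root, so (m+2) is a factor; dividing leaves 2m^2+11m+12.
The remaining quadratic factors as (m+4)(2m+3).

(2m+3)(3m-2)(m+2)(m+4)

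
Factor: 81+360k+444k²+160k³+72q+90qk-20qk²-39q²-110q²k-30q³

Group: 5q(-6q²-10qk+3q+16k²+30k+9) + (10k+9)(-6q²-10qk+3q+16k²+30k+9); both groups contain (-6q²-10qk+3q+16k²+30k+9), so (5q+10k+9) is a factor with cofactor -6q²-10qk+3q+16k²+30k+9.
The cofactor groups again: -6q²-10qk+3q+16k²+30k+9 = -2q(3q+8k+3) + (2k+3)(3q+8k+3); both groups contain (3q+8k+3), giving -(2q-2k-3)(3q+8k+3).

-(2q-2k-3)(5q+10k+9)(3q+8k+3)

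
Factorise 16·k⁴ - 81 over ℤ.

(2·k + 3)·(2·k - 3)·(4·k² + 9)

Write as (4·k²)² − (9)², then factor 4·k² - 9 once more.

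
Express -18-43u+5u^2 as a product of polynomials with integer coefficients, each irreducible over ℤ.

Need a pair with product 5·(-18) = -90 and sum -43: that's -45 and 2.
Split the middle term: 5u^2-45u + 2u-18 = 5u(u-9) + 2(u-9).

(5u+2)(u-9)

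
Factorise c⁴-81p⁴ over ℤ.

(c+3p)(c-3p)(c²+9p²)

(c)⁴ − (3p)⁴ = ((c)² − (3p)²)((c)² + (3p)²); the first factor splits again, the second (c²+9p²) is irreducible.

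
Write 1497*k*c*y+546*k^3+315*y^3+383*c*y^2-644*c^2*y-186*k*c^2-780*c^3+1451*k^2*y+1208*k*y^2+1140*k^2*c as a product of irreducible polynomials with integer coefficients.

(13*k-10*c+7*y)*(7*k+13*c+9*y)*(6*k+6*c+5*y)

Group: 7*k*(78*k^2+18*k*c+107*k*y-60*c^2-8*c*y+35*y^2) + (13*c+9*y)*(78*k^2+18*k*c+107*k*y-60*c^2-8*c*y+35*y^2); both groups contain (78*k^2+18*k*c+107*k*y-60*c^2-8*c*y+35*y^2), so (7*k+13*c+9*y) is a factor with cofactor 78*k^2+18*k*c+107*k*y-60*c^2-8*c*y+35*y^2.
The cofactor groups again: 78*k^2+18*k*c+107*k*y-60*c^2-8*c*y+35*y^2 = 6*k*(13*k-10*c+7*y) + (6*c+5*y)*(13*k-10*c+7*y); both groups contain (13*k-10*c+7*y), giving (6*k+6*c+5*y)*(13*k-10*c+7*y).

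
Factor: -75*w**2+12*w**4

Every term has a factor of 3*w**2. Then 4*w**2-25 = (2*w)² − (5)².

3*w**2*(2*w+5)*(2*w-5)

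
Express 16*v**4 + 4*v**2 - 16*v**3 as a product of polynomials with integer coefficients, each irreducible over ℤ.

Factor out 4*v**2 first: what remains is 4*v**2 - 4*v + 1.
Recognize a perfect-square trinomial with the parts 2*v and 1.

4*v**2*(2*v - 1)**2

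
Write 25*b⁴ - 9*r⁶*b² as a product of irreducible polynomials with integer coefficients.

Factor out b² first: what remains is -9*r⁶ + 25*b².
Recognize a difference of squares with the parts 5*b and 3*r³.

-b²*(3*r³ - 5*b)*(3*r³ + 5*b)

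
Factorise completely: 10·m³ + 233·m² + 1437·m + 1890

Among the possible rational roots, m = -14 is a root, so (m + 14) is a factor; dividing leaves 10·m² + 93·m + 135.
The remaining quadratic factors as (5·m + 9)(2·m + 15).

(2·m + 15)·(5·m + 9)·(m + 14)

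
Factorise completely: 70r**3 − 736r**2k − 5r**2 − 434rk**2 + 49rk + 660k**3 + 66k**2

(14r − 10k − 1)(r − 11k)(5r + 6k)

Group: r(70r**2 + 34rk − 5r − 60k**2 − 6k) − 11k(70r**2 + 34rk − 5r − 60k**2 − 6k); both groups contain (70r**2 + 34rk − 5r − 60k**2 − 6k), so (r − 11k) is a factor with cofactor 70r**2 + 34rk − 5r − 60k**2 − 6k.
The cofactor groups again: 70r**2 + 34rk − 5r − 60k**2 − 6k = 14r(5r + 6k) + (−10k − 1)(5r + 6k); both groups contain (5r + 6k), giving (14r − 10k − 1)(5r + 6k).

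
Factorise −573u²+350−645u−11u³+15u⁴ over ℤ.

(3u+5)(5u−2)(u+5)(u−7)

Among the possible rational roots, u = 2/5 is a root, so (5u−2) is a factor; dividing leaves 3u³−u²−115u−175.
Continuing, u = −5/3 is a root, so (3u+5) is a factor; dividing leaves u²−2u−35.
The remaining quadratic factors as (u−7)(u+5).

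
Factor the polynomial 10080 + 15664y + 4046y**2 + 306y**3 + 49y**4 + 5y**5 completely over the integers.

Testing divisors of the constant over divisors of the leading coefficient, y = -9 is a root, so (y + 9) divides it; the quotient is 5y**4 + 4y**3 + 270y**2 + 1616y + 1120.
Then y = -4 is a root, so (y + 4) divides it; the quotient is 5y**3 - 16y**2 + 334y + 280.
Continuing, y = -4/5 is a root, giving the factor (5y + 4) and quotient y**2 - 4y + 70.
The quadratic y**2 - 4y + 70 has discriminant -264 < 0 and is irreducible over ℤ.

(5y + 4)(y + 4)(y + 9)(y**2 - 4y + 70)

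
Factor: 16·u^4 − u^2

Factor out u^2 first: what remains is 16·u^2 − 1.
Recognize a difference of squares with the parts 4·u and 1.

u^2·(4·u + 1)·(4·u − 1)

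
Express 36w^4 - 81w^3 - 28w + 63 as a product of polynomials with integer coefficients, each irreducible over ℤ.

(4w - 9)(9w^3 - 7)

Group as (36w^4 - 28w) + (-81w^3 + 63) = 4w(9w^3 - 7) - 9(9w^3 - 7).
Both groups share the factor (9w^3 - 7).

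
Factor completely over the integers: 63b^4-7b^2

7b^2(3b+1)(3b-1)

Factor out 7b^2, leaving 9b^2-1, which is a difference of two squares.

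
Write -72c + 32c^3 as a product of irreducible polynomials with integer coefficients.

8c(2c + 3)(2c - 3)

Factor out 8c, leaving 4c^2 - 9, which is a difference of two squares.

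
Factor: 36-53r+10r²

(2r-9)(5r-4)

Need a pair with product 10·36 = 360 and sum -53: that's -8 and -45.
Split the middle term: 10r²-8r - 45r+36 = 2r(5r-4) - 9(5r-4).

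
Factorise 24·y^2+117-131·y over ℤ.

Need a pair with product 24·117 = 2808 and sum -131: that's -104 and -27.
Split the middle term: 24·y^2-104·y - 27·y+117 = 8·y·(3·y-13) - 9·(3·y-13).

(3·y-13)·(8·y-9)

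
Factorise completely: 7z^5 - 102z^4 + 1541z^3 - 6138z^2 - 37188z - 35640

Among the possible rational roots, z = -10/7 is a root, so (7z + 10) is a factor; dividing leaves z^4 - 16z^3 + 243z^2 - 1224z - 3564.
Continuing, z = 9 is a root, so (z - 9) is a factor; dividing leaves z^3 - 7z^2 + 180z + 396.
Continuing, z = -2 is a root, giving the factor (z + 2) and quotient z^2 - 9z + 198.
The quadratic z^2 - 9z + 198 has discriminant -711 < 0 and is irreducible over ℤ.

(7z + 10)(z + 2)(z - 9)(z^2 - 9z + 198)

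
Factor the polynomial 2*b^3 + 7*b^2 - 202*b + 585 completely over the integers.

By the rational root theorem, b = 9/2 is a root, so (2*b - 9) is a factor; dividing leaves b^2 + 8*b - 65.
The remaining quadratic factors as (b - 5)(b + 13).

(2*b - 9)*(b + 13)*(b - 5)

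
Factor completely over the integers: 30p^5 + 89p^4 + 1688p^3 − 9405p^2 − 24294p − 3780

By the rational root theorem, p = −9/5 is a root, so (5p + 9) is a factor; dividing leaves 6p^4 + 7p^3 + 325p^2 − 2466p − 420.
Next, p = −1/6 is a root, so (6p + 1) is a factor; dividing leaves p^3 + p^2 + 54p − 420.
Next, p = 5 is a root, so (p − 5) divides it; the quotient is p^2 + 6p + 84.
The quadratic p^2 + 6p + 84 has discriminant −300 < 0 and is irreducible over ℤ.

(5p + 9)(6p + 1)(p − 5)(p^2 + 6p + 84)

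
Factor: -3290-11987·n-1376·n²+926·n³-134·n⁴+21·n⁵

(3·n+7)·(7·n+2)·(n-5)·(n²-4·n+47)

By the rational root theorem, n = -2/7 is a root, giving the factor (7·n+2) and quotient 3·n⁴-20·n³+138·n²-236·n-1645.
Next, n = 5 is a root, so (n-5) divides it; the quotient is 3·n³-5·n²+113·n+329.
Next, n = -7/3 is a root, giving the factor (3·n+7) and quotient n²-4·n+47.
The quadratic n²-4·n+47 has discriminant -172 < 0 and is irreducible over ℤ.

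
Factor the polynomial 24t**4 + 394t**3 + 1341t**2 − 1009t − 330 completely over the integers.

Testing divisors of the constant over divisors of the leading coefficient, t = −11 is a root, so (t + 11) is a factor; dividing leaves 24t**3 + 130t**2 − 89t − 30.
Next, t = −6 is a root, so (t + 6) is a factor; dividing leaves 24t**2 − 14t − 5.
The remaining quadratic factors as (4t + 1)(6t − 5).

(4t + 1)(6t − 5)(t + 11)(t + 6)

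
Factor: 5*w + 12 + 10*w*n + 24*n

Group as (10*w*n + 5*w) + (24*n + 12) = 5*w*(2*n + 1) + 12*(2*n + 1).
Both groups share the factor (2*n + 1).

(2*n + 1)*(5*w + 12)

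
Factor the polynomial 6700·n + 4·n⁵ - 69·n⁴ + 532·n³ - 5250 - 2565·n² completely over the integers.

Trying the rational-root candidates, n = 5 is a root, so (n - 5) is a factor; dividing leaves 4·n⁴ - 49·n³ + 287·n² - 1130·n + 1050.
Then n = 7 is a root, so (n - 7) divides it; the quotient is 4·n³ - 21·n² + 140·n - 150.
Then n = 5/4 is a root, giving the factor (4·n - 5) and quotient n² - 4·n + 30.
The quadratic n² - 4·n + 30 has discriminant -104 < 0 and is irreducible over ℤ.

(4·n - 5)·(n - 5)·(n - 7)·(n² - 4·n + 30)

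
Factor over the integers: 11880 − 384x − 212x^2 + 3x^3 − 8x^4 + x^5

(x + 5)(x − 6)(x − 9)(x^2 + 2x + 44)

By the rational root theorem, x = −5 is a root, so (x + 5) is a factor; dividing leaves x^4 − 13x^3 + 68x^2 − 552x + 2376.
Continuing, x = 9 is a root, so (x − 9) is a factor; dividing leaves x^3 − 4x^2 + 32x − 264.
Continuing, x = 6 is a root, so (x − 6) is a factor; dividing leaves x^2 + 2x + 44.
The quadratic x^2 + 2x + 44 has discriminant −172 < 0 and is irreducible over ℤ.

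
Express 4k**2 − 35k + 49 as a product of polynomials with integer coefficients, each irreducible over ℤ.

(4k − 7)(k − 7)

Need a pair with product 4·49 = 196 and sum −35: that's −28 and −7.
Split the middle term: 4k**2 − 28k − 7k + 49 = 4k(k − 7) − 7(k − 7).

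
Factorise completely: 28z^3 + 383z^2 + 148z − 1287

Trying the rational-root candidates, z = −9/4 is a root, so (4z + 9) divides it; the quotient is 7z^2 + 80z − 143.
The remaining quadratic factors as (z + 13)(7z − 11).

(4z + 9)(7z − 11)(z + 13)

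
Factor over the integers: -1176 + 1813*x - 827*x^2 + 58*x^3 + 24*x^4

By the rational root theorem, x = 7/4 is a root, so (4*x - 7) divides it; the quotient is 6*x^3 + 25*x^2 - 163*x + 168.
Next, x = 3/2 is a root, so (2*x - 3) divides it; the quotient is 3*x^2 + 17*x - 56.
The remaining quadratic factors as (3*x - 7)(x + 8).

(2*x - 3)*(3*x - 7)*(4*x - 7)*(x + 8)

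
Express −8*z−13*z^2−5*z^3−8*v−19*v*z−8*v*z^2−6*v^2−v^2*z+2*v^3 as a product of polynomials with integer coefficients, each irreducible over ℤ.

(2*v−5*z−8)*(v+z)*(v+z+1)

Group: 2*v*(v^2+2*v*z+v+z^2+z) + (−5*z−8)*(v^2+2*v*z+v+z^2+z); both groups contain (v^2+2*v*z+v+z^2+z), so (2*v−5*z−8) is a factor with cofactor v^2+2*v*z+v+z^2+z.
The cofactor groups again: v^2+2*v*z+v+z^2+z = v*(v+z+1) + z*(v+z+1); both groups contain (v+z+1), giving (v+z)*(v+z+1).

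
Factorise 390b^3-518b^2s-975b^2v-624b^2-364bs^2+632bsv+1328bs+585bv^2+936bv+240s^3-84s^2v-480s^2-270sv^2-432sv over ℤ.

Group: 6b(65b^2+22bs-65bv-104b-24s^2+30sv+48s) + (-10s-9v)(65b^2+22bs-65bv-104b-24s^2+30sv+48s); both groups contain (65b^2+22bs-65bv-104b-24s^2+30sv+48s), so (6b-10s-9v) is a factor with cofactor 65b^2+22bs-65bv-104b-24s^2+30sv+48s.
The cofactor groups again: 65b^2+22bs-65bv-104b-24s^2+30sv+48s = 5b(13b-6s) + (4s-5v-8)(13b-6s); both groups contain (13b-6s), giving (5b+4s-5v-8)(13b-6s).

(13b-6s)(5b+4s-5v-8)(6b-10s-9v)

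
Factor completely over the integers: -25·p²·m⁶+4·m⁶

Pull out the common factor m⁶, leaving -25·p²+4.
Recognize a difference of squares with the parts 2 and 5·p.

-m⁶·(5·p+2)·(5·p-2)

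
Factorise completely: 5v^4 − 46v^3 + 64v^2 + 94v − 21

By the rational root theorem, v = 1/5 is a root, so (5v − 1) divides it; the quotient is v^3 − 9v^2 + 11v + 21.
Then v = 3 is a root, so (v − 3) is a factor; dividing leaves v^2 − 6v − 7.
The remaining quadratic factors as (v + 1)(v − 7).

(5v − 1)(v + 1)(v − 3)(v − 7)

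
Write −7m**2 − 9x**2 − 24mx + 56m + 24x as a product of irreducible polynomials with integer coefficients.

Group: −m(7m + 3x) + (−3x + 8)(7m + 3x); both groups contain (7m + 3x).

−(7m + 3x)(m + 3x − 8)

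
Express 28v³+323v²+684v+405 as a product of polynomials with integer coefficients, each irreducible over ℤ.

(4v+5)(7v+9)(v+9)

Trying the rational-root candidates, v = −9/7 is a root, so (7v+9) is a factor; dividing leaves 4v²+41v+45.
The remaining quadratic factors as (4v+5)(v+9).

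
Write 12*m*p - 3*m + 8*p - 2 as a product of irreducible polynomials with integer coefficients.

(3*m + 2)*(4*p - 1)

Group as (12*m*p - 3*m) + (8*p - 2) = 3*m*(4*p - 1) + 2*(4*p - 1).
Both groups share the factor (4*p - 1).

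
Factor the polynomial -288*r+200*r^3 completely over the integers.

8*r*(5*r+6)*(5*r-6)

Pull out the common factor 8*r; 25*r^2-36 is a difference of squares.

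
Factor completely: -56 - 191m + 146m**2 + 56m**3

By the rational root theorem, m = 8/7 is a root, so (7m - 8) is a factor; dividing leaves 8m**2 + 30m + 7.
The remaining quadratic factors as (4m + 1)(2m + 7).

(2m + 7)(4m + 1)(7m - 8)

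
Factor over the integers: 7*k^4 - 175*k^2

7*k^2*(k + 5)*(k - 5)

Factor out 7*k^2, leaving k^2 - 25, which is a difference of two squares.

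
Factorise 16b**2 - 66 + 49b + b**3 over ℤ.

(b + 11)(b + 6)(b - 1)

Trying the rational-root candidates, b = -6 is a root, so (b + 6) divides it; the quotient is b**2 + 10b - 11.
The remaining quadratic factors as (b - 1)(b + 11).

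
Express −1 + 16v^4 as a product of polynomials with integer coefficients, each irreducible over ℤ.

Write as (4v^2)² − (1)², then factor 4v^2 − 1 once more.

(2v + 1)(2v − 1)(4v^2 + 1)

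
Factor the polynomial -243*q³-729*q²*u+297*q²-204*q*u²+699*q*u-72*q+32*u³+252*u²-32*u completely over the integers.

Group: 9*q*(-27*q²-69*q*u+33*q+8*u²+63*u-8) + 4*u*(-27*q²-69*q*u+33*q+8*u²+63*u-8); both groups contain (-27*q²-69*q*u+33*q+8*u²+63*u-8), so (9*q+4*u) is a factor with cofactor -27*q²-69*q*u+33*q+8*u²+63*u-8.
The cofactor groups again: -27*q²-69*q*u+33*q+8*u²+63*u-8 = -3*q*(9*q-u-8) + (-8*u+1)*(9*q-u-8); both groups contain (9*q-u-8), giving -(3*q+8*u-1)*(9*q-u-8).

-(3*q+8*u-1)*(9*q+4*u)*(9*q-u-8)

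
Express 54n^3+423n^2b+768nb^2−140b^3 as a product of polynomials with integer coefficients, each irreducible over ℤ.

Group: 6n(9n^2+72nb+140b^2) − b(9n^2+72nb+140b^2); both groups contain (9n^2+72nb+140b^2), so (6n−b) is a factor with cofactor 9n^2+72nb+140b^2.
The cofactor groups again: 9n^2+72nb+140b^2 = 3n(3n+10b) + 14b(3n+10b); both groups contain (3n+10b), giving (3n+14b)(3n+10b).

(6n−b)(3n+10b)(3n+14b)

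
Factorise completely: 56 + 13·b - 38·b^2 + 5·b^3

(5·b - 8)·(b + 1)·(b - 7)

Testing divisors of the constant over divisors of the leading coefficient, b = 7 is a root, so (b - 7) divides it; the quotient is 5·b^2 - 3·b - 8.
The remaining quadratic factors as (b + 1)(5·b - 8).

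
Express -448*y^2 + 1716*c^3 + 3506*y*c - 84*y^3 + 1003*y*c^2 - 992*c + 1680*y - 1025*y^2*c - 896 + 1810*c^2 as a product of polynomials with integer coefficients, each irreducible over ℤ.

-(7*y - 12*c - 14)*(12*y + 11*c - 8)*(y + 13*c + 8)

Group: y*(-84*y^2 + 67*y*c + 224*y + 132*c^2 + 58*c - 112) + (13*c + 8)*(-84*y^2 + 67*y*c + 224*y + 132*c^2 + 58*c - 112); both groups contain (-84*y^2 + 67*y*c + 224*y + 132*c^2 + 58*c - 112), so (y + 13*c + 8) is a factor with cofactor -84*y^2 + 67*y*c + 224*y + 132*c^2 + 58*c - 112.
The cofactor groups again: -84*y^2 + 67*y*c + 224*y + 132*c^2 + 58*c - 112 = -7*y*(12*y + 11*c - 8) + (12*c + 14)*(12*y + 11*c - 8); both groups contain (12*y + 11*c - 8), giving -(7*y - 12*c - 14)*(12*y + 11*c - 8).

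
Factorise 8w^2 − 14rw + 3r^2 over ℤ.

(3r − 2w)(r − 4w)

Group: r(3r − 2w) − 4w(3r − 2w); both groups contain (3r − 2w).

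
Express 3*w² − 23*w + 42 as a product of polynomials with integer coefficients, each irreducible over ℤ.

(3*w − 14)*(w − 3)

Need a pair with product 3·42 = 126 and sum −23: that's −9 and −14.
Split the middle term: 3*w² − 9*w − 14*w + 42 = 3*w*(w − 3) − 14*(w − 3).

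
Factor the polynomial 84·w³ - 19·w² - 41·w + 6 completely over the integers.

By the rational root theorem, w = 3/4 is a root, giving the factor (4·w - 3) and quotient 21·w² + 11·w - 2.
The remaining quadratic factors as (3·w + 2)(7·w - 1).

(3·w + 2)·(4·w - 3)·(7·w - 1)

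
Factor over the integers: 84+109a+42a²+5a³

(5a+7)(a+3)(a+4)

Testing divisors of the constant over divisors of the leading coefficient, a = -3 is a root, so (a+3) divides it; the quotient is 5a²+27a+28.
The remaining quadratic factors as (a+4)(5a+7).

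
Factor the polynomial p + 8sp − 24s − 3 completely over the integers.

Group as (8sp − 24s) + (p − 3) = 8s(p − 3) + (p − 3).
Both groups share the factor (p − 3).

(8s + 1)(p − 3)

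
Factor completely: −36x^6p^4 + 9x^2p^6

Factor out 9x^2p^4 first: what remains is −4x^4 + p^2.
Recognize a difference of squares with the parts p and 2x^2.

−9p^4x^2(2x^2 − p)(2x^2 + p)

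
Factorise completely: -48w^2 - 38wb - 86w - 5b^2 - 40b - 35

Group: -6w(8w + 5b + 5) + (-b - 7)(8w + 5b + 5); both groups contain (8w + 5b + 5).

-(8w + 5b + 5)(6w + b + 7)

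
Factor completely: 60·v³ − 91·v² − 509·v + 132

(3·v − 11)·(4·v − 1)·(5·v + 12)

By the rational root theorem, v = −12/5 is a root, giving the factor (5·v + 12) and quotient 12·v² − 47·v + 11.
The remaining quadratic factors as (3·v − 11)(4·v − 1).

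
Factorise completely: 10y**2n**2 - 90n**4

10n**2(y - 3n)(y + 3n)

Pull out the common factor 10n**2; y**2 - 9n**2 is a difference of squares.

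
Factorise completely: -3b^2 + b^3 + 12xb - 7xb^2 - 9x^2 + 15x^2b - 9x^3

-(3x - b)(3x - b + 3)(x - b)

Group: 3x(-3x^2 + 4xb - 3x - b^2 + 3b) - b(-3x^2 + 4xb - 3x - b^2 + 3b); both groups contain (-3x^2 + 4xb - 3x - b^2 + 3b), so (3x - b) is a factor with cofactor -3x^2 + 4xb - 3x - b^2 + 3b.
The cofactor groups again: -3x^2 + 4xb - 3x - b^2 + 3b = -x(3x - b + 3) + b(3x - b + 3); both groups contain (3x - b + 3), giving -(x - b)(3x - b + 3).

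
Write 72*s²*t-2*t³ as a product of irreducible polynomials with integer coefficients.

Every term has a factor of 2*t. Then 36*s²-t² = (6*s)² − (t)².

2*t*(6*s+t)*(6*s-t)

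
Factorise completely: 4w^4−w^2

w^2(2w+1)(2w−1)

Factor out w^2 first: what remains is 4w^2−1.
Recognize a difference of squares with the parts 2w and 1.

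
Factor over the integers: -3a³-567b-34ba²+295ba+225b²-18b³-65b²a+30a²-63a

-(b+3a-9)(2b+a-7)(9b+a)

Group: 2b(-9b²-28ba+81b-3a²+9a) + (a-7)(-9b²-28ba+81b-3a²+9a); both groups contain (-9b²-28ba+81b-3a²+9a), so (2b+a-7) is a factor with cofactor -9b²-28ba+81b-3a²+9a.
The cofactor groups again: -9b²-28ba+81b-3a²+9a = -9b(b+3a-9) - a(b+3a-9); both groups contain (b+3a-9), giving -(9b+a)(b+3a-9).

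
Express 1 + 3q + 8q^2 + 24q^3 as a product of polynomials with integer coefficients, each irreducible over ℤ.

Group as (24q^3 + 3q) + (8q^2 + 1) = 3q(8q^2 + 1) + (8q^2 + 1).
Both groups share the factor (8q^2 + 1).

(3q + 1)(8q^2 + 1)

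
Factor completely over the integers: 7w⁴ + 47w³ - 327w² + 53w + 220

(7w + 5)(w + 11)(w - 1)(w - 4)

By the rational root theorem, w = -11 is a root, so (w + 11) divides it; the quotient is 7w³ - 30w² + 3w + 20.
Next, w = 4 is a root, so (w - 4) is a factor; dividing leaves 7w² - 2w - 5.
The remaining quadratic factors as (7w + 5)(w - 1).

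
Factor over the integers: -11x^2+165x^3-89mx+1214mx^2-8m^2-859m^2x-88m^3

-(11m-15x+1)(8m+x)(m+11x)

Group: 8m(-11m^2-106mx-m+165x^2-11x) + x(-11m^2-106mx-m+165x^2-11x); both groups contain (-11m^2-106mx-m+165x^2-11x), so (8m+x) is a factor with cofactor -11m^2-106mx-m+165x^2-11x.
The cofactor groups again: -11m^2-106mx-m+165x^2-11x = -m(11m-15x+1) - 11x(11m-15x+1); both groups contain (11m-15x+1), giving -(m+11x)(11m-15x+1).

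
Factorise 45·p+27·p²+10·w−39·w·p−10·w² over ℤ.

−(5·w−3·p−5)·(2·w+9·p)

Group: −2·w·(5·w−3·p−5) − 9·p·(5·w−3·p−5); both groups contain (5·w−3·p−5).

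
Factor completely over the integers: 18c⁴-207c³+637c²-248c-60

Testing divisors of the constant over divisors of the leading coefficient, c = -1/6 is a root, giving the factor (6c+1) and quotient 3c³-35c²+112c-60.
Next, c = 2/3 is a root, so (3c-2) divides it; the quotient is c²-11c+30.
The remaining quadratic factors as (c-6)(c-5).

(3c-2)(6c+1)(c-5)(c-6)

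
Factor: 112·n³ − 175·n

Factor out 7·n, leaving 16·n² − 25, which is a difference of two squares.

7·n·(4·n + 5)·(4·n − 5)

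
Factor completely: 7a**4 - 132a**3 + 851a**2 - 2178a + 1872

Trying the rational-root candidates, a = 3 is a root, so (a - 3) divides it; the quotient is 7a**3 - 111a**2 + 518a - 624.
Next, a = 8 is a root, so (a - 8) divides it; the quotient is 7a**2 - 55a + 78.
The remaining quadratic factors as (a - 6)(7a - 13).

(7a - 13)(a - 3)(a - 6)(a - 8)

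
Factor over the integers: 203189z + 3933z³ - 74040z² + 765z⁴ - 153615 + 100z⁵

(4z - 15)(5z - 11)(5z - 7)(z² + 15z + 133)

Testing divisors of the constant over divisors of the leading coefficient, z = 15/4 is a root, so (4z - 15) divides it; the quotient is 25z⁴ + 285z³ + 2052z² - 10815z + 10241.
Continuing, z = 11/5 is a root, giving the factor (5z - 11) and quotient 5z³ + 68z² + 560z - 931.
Continuing, z = 7/5 is a root, so (5z - 7) divides it; the quotient is z² + 15z + 133.
The quadratic z² + 15z + 133 has discriminant -307 < 0 and is irreducible over ℤ.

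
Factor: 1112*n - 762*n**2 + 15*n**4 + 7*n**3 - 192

(3*n - 4)*(5*n - 1)*(n + 8)*(n - 6)

Testing divisors of the constant over divisors of the leading coefficient, n = -8 is a root, so (n + 8) is a factor; dividing leaves 15*n**3 - 113*n**2 + 142*n - 24.
Next, n = 4/3 is a root, so (3*n - 4) is a factor; dividing leaves 5*n**2 - 31*n + 6.
The remaining quadratic factors as (5*n - 1)(n - 6).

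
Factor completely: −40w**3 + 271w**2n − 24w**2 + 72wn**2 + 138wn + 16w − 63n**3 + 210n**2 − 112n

Group: 5w(−8w**2 + 59wn − 8w − 21n**2 + 56n) + (3n − 2)(−8w**2 + 59wn − 8w − 21n**2 + 56n); both groups contain (−8w**2 + 59wn − 8w − 21n**2 + 56n), so (5w + 3n − 2) is a factor with cofactor −8w**2 + 59wn − 8w − 21n**2 + 56n.
The cofactor groups again: −8w**2 + 59wn − 8w − 21n**2 + 56n = −w(8w − 3n + 8) + 7n(8w − 3n + 8); both groups contain (8w − 3n + 8), giving −(w − 7n)(8w − 3n + 8).

−(8w − 3n + 8)(w − 7n)(5w + 3n − 2)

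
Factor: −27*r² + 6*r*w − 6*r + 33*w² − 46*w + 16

−(3*r + 3*w − 2)*(9*r − 11*w + 8)

Group: −9*r*(3*r + 3*w − 2) + (11*w − 8)*(3*r + 3*w − 2); both groups contain (3*r + 3*w − 2).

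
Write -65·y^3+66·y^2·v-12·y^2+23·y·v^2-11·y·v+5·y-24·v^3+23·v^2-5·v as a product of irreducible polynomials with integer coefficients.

Group: 13·y·(-5·y^2+2·y·v+y+3·v^2-v) + (-8·v+5)·(-5·y^2+2·y·v+y+3·v^2-v); both groups contain (-5·y^2+2·y·v+y+3·v^2-v), so (13·y-8·v+5) is a factor with cofactor -5·y^2+2·y·v+y+3·v^2-v.
The cofactor groups again: -5·y^2+2·y·v+y+3·v^2-v = -5·y·(y-v) + (-3·v+1)·(y-v); both groups contain (y-v), giving -(5·y+3·v-1)·(y-v).

-(13·y-8·v+5)·(y-v)·(5·y+3·v-1)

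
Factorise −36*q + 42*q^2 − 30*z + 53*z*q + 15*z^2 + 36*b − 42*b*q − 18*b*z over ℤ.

Group: −6*b*(3*z + 7*q − 6) + (5*z + 6*q)*(3*z + 7*q − 6); both groups contain (3*z + 7*q − 6).

−(6*b − 5*z − 6*q)*(3*z + 7*q − 6)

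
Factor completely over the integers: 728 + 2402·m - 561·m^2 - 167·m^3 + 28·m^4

(4·m - 13)·(7·m + 2)·(m + 4)·(m - 7)

Among the possible rational roots, m = -4 is a root, so (m + 4) is a factor; dividing leaves 28·m^3 - 279·m^2 + 555·m + 182.
Continuing, m = -2/7 is a root, so (7·m + 2) is a factor; dividing leaves 4·m^2 - 41·m + 91.
The remaining quadratic factors as (m - 7)(4·m - 13).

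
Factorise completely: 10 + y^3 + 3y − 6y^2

Trying the rational-root candidates, y = 2 is a root, so (y − 2) divides it; the quotient is y^2 − 4y − 5.
The remaining quadratic factors as (y − 5)(y + 1).

(y + 1)(y − 2)(y − 5)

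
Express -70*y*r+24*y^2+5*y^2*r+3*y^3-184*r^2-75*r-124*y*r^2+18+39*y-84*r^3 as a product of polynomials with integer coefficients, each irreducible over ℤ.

Group: 3*y*(y^2+y*r+7*y-42*r^2-29*r+6) + (2*r+3)*(y^2+y*r+7*y-42*r^2-29*r+6); both groups contain (y^2+y*r+7*y-42*r^2-29*r+6), so (3*y+2*r+3) is a factor with cofactor y^2+y*r+7*y-42*r^2-29*r+6.
The cofactor groups again: y^2+y*r+7*y-42*r^2-29*r+6 = y*(y-6*r+1) + (7*r+6)*(y-6*r+1); both groups contain (y-6*r+1), giving (y+7*r+6)*(y-6*r+1).

(y-6*r+1)*(3*y+2*r+3)*(y+7*r+6)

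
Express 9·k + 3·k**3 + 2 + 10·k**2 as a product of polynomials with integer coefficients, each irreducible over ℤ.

(3·k + 1)·(k + 1)·(k + 2)

Trying the rational-root candidates, k = -2 is a root, so (k + 2) divides it; the quotient is 3·k**2 + 4·k + 1.
The remaining quadratic factors as (k + 1)(3·k + 1).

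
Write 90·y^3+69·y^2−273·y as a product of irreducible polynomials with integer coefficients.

3·y·(5·y−7)·(6·y+13)

Pull out the common factor 3·y, then factor the remaining trinomial.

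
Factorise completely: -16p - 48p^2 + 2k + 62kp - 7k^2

-(7k - 6p - 2)(k - 8p)

Group: -7k(k - 8p) + (6p + 2)(k - 8p); both groups contain (k - 8p).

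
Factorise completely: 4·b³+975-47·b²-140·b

By the rational root theorem, b = 15/4 is a root, so (4·b-15) divides it; the quotient is b²-8·b-65.
The remaining quadratic factors as (b+5)(b-13).

(4·b-15)·(b+5)·(b-13)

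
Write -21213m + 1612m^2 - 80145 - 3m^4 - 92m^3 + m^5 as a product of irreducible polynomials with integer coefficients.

Among the possible rational roots, m = -3 is a root, giving the factor (m + 3) and quotient m^4 - 6m^3 - 74m^2 + 1834m - 26715.
Then m = 13 is a root, giving the factor (m - 13) and quotient m^3 + 7m^2 + 17m + 2055.
Continuing, m = -15 is a root, so (m + 15) divides it; the quotient is m^2 - 8m + 137.
The quadratic m^2 - 8m + 137 has discriminant -484 < 0 and is irreducible over ℤ.

(m + 15)(m + 3)(m - 13)(m^2 - 8m + 137)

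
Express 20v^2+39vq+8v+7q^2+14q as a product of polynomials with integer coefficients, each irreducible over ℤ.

Group: 5v(4v+7q) + (q+2)(4v+7q); both groups contain (4v+7q).

(4v+7q)(5v+q+2)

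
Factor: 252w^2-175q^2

Every term has a factor of 7. Then 36w^2-25q^2 = (6w)² − (5q)².

7(6w-5q)(6w+5q)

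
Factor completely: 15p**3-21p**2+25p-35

(5p-7)(3p**2+5)

Group as (15p**3+25p) + (-21p**2-35) = 5p(3p**2+5) - 7(3p**2+5).
Both groups share the factor (3p**2+5).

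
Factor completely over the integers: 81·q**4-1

(3·q+1)·(3·q-1)·(9·q**2+1)

(3·q)⁴ − (1)⁴ = ((3·q)² − (1)²)((3·q)² + (1)²); the first factor splits again, the second (9·q**2+1) is irreducible.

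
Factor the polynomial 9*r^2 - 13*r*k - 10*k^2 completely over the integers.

Group: r*(9*r + 5*k) - 2*k*(9*r + 5*k); both groups contain (9*r + 5*k).

(r - 2*k)*(9*r + 5*k)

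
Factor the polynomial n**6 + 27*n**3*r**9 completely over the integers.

n**3*(n + 3*r**3)*(n**2 − 3*n*r**3 + 9*r**6)

Every term has a factor of n**3; factoring it out leaves n**3 + 27*r**9.
Recognize a sum of cubes with the parts n and 3*r**3.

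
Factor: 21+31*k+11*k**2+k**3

By the rational root theorem, k = −3 is a root, so (k+3) divides it; the quotient is k**2+8*k+7.
The remaining quadratic factors as (k+1)(k+7).

(k+1)*(k+3)*(k+7)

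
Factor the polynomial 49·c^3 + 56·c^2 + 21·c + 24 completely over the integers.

Group as (49·c^3 + 21·c) + (56·c^2 + 24) = 7·c·(7·c^2 + 3) + 8·(7·c^2 + 3).
Both groups share the factor (7·c^2 + 3).

(7·c + 8)·(7·c^2 + 3)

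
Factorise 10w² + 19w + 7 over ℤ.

(2w + 1)(5w + 7)

Need a pair with product 10·7 = 70 and sum 19: that's 14 and 5.
Split the middle term: 10w² + 14w + 5w + 7 = 2w(5w + 7) + (5w + 7).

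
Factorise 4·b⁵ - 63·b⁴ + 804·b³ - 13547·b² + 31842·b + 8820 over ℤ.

(4·b + 1)·(b - 15)·(b - 3)·(b² + 2·b + 196)

Testing divisors of the constant over divisors of the leading coefficient, b = 3 is a root, giving the factor (b - 3) and quotient 4·b⁴ - 51·b³ + 651·b² - 11594·b - 2940.
Then b = -1/4 is a root, giving the factor (4·b + 1) and quotient b³ - 13·b² + 166·b - 2940.
Then b = 15 is a root, so (b - 15) is a factor; dividing leaves b² + 2·b + 196.
The quadratic b² + 2·b + 196 has discriminant -780 < 0 and is irreducible over ℤ.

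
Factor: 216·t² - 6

Every term has a factor of 6. Then 36·t² - 1 = (6·t)² − (1)².

6·(6·t + 1)·(6·t - 1)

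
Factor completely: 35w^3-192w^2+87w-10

Testing divisors of the constant over divisors of the leading coefficient, w = 1/5 is a root, so (5w-1) divides it; the quotient is 7w^2-37w+10.
The remaining quadratic factors as (w-5)(7w-2).

(5w-1)(7w-2)(w-5)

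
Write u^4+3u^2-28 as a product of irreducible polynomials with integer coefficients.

(u+2)(u-2)(u^2+7)

Substitute w = u^2 to get a quadratic in w, then factor.
u^2+7 is irreducible over ℤ (always positive, so no real roots).
u^2-4 is a difference of squares.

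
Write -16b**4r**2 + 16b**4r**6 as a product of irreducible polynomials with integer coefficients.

16b**4r**2(r + 1)(r - 1)(r**2 + 1)

Factor out 16b**4r**2 first: what remains is r**4 - 1.
Recognize a difference of squares with the parts r**2 and 1.
r**2 - 1 is again a difference of squares: (r - 1)(r + 1).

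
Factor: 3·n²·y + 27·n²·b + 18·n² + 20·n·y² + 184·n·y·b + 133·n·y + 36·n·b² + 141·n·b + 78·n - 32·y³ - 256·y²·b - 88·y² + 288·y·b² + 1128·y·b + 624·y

Group: 3·n·(n·y + 9·n·b + 6·n + 8·y² + 72·y·b + 48·y) + (-4·y + 4·b + 13)·(n·y + 9·n·b + 6·n + 8·y² + 72·y·b + 48·y); both groups contain (n·y + 9·n·b + 6·n + 8·y² + 72·y·b + 48·y), so (3·n - 4·y + 4·b + 13) is a factor with cofactor n·y + 9·n·b + 6·n + 8·y² + 72·y·b + 48·y.
The cofactor groups again: n·y + 9·n·b + 6·n + 8·y² + 72·y·b + 48·y = n·(y + 9·b + 6) + 8·y·(y + 9·b + 6); both groups contain (y + 9·b + 6), giving (n + 8·y)·(y + 9·b + 6).

(3·n - 4·y + 4·b + 13)·(y + 9·b + 6)·(n + 8·y)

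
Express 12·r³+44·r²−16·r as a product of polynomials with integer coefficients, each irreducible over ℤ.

Pull out the common factor 4·r, then factor the remaining trinomial.

4·r·(3·r−1)·(r+4)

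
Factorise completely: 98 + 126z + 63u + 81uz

(9u + 14)(9z + 7)

Group as (81uz + 63u) + (126z + 98) = 9u(9z + 7) + 14(9z + 7).
Both groups share the factor (9z + 7).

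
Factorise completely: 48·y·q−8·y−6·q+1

(6·q−1)·(8·y−1)

Group as (48·y·q−8·y) + (−6·q+1) = 8·y·(6·q−1) − (6·q−1).
Both groups share the factor (6·q−1).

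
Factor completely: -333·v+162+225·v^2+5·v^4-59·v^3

(5·v-9)·(v-1)·(v-3)·(v-6)

Among the possible rational roots, v = 6 is a root, giving the factor (v-6) and quotient 5·v^3-29·v^2+51·v-27.
Then v = 1 is a root, giving the factor (v-1) and quotient 5·v^2-24·v+27.
The remaining quadratic factors as (v-3)(5·v-9).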